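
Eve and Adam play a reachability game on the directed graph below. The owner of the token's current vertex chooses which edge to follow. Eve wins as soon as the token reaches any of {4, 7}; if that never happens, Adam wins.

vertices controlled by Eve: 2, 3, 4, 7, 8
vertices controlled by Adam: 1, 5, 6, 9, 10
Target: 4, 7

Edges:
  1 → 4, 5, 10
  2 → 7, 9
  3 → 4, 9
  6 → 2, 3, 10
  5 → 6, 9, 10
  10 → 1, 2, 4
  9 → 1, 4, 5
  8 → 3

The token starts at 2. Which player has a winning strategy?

A0 = {4, 7}
A1: add {2, 3} — 2 (Eve) has 2→7; 3 (Eve) has 3→4.
2 ∈ A1, so Eve can force the target.

Eve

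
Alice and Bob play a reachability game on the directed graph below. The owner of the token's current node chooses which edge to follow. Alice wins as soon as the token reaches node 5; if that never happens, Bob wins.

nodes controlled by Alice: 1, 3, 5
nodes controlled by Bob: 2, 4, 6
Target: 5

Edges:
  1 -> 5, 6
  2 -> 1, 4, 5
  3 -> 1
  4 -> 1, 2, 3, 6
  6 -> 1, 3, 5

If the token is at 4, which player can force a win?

Bob

A0 = {5}
A1: add {1} — 1 (Alice) has 1→5.
A2: add {3} — 3 (Alice) has 3→1.
A3: add {6} — 6 (Bob): all of {1, 3, 5} already in.
A4 = A3; e.g. 2 (Bob) can still go to 4. Fixed point.
4 never enters the attractor, so Bob can avoid the target forever.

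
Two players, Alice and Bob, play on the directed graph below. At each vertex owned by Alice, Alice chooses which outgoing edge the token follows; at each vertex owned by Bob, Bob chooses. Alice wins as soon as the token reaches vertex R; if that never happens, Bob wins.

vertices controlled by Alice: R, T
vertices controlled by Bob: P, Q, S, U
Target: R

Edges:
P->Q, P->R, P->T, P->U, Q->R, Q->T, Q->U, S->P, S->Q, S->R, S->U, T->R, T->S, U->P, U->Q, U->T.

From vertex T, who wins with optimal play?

Alice

A0 = {R}
A1: add {T} — T (Alice) has T→R.
A2 = A1; e.g. P (Bob) can still go to Q. Fixed point.
T ∈ A1, so Alice can force the target.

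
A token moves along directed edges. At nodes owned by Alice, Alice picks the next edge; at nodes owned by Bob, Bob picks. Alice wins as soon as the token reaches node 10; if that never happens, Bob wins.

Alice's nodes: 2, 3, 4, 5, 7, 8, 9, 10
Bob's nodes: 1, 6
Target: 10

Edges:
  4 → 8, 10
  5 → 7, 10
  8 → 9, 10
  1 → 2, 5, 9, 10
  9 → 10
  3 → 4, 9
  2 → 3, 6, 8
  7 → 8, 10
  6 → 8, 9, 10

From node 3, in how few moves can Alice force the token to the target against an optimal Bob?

A0 = {10}
A1: add {4, 5, 7, 8, 9} — 4 (Alice) has 4→10; 5 (Alice) has 5→10; 7 (Alice) has 7→10; 8 (Alice) has 8→10; 9 (Alice) has 9→10.
A2: add {2, 3, 6} — 2 (Alice) has 2→8; 3 (Alice) has 3→4; 6 (Bob): all of {8, 9, 10} already in.
3 enters the attractor at level 2, so Alice can force the target in 2 moves from there.

2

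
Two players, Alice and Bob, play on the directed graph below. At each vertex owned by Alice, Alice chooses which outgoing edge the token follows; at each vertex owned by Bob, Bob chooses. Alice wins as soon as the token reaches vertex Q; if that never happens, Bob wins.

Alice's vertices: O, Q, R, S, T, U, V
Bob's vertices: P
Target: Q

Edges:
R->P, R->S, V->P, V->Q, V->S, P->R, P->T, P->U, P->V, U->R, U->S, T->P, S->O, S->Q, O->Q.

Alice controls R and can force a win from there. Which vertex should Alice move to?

S

A0 = {Q}
A1: add {O, S, V} — O (Alice) has O→Q; S (Alice) has S→Q; V (Alice) has V→Q.
A2: add {R, U} — R (Alice) has R→S; U (Alice) has U→S.
A3 = A2; e.g. P (Bob) can still go to T. Fixed point.
From R, successor S is in the attractor (rank 1); the other successor P is not.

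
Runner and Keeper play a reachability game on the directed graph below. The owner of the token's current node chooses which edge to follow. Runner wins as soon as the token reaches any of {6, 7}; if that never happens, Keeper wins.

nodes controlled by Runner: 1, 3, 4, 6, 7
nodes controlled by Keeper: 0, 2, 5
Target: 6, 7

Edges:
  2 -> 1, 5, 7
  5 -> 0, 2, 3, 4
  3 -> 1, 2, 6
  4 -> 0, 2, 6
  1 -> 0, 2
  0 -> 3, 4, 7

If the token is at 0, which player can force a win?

A0 = {6, 7}
A1: add {3, 4} — 3 (Runner) has 3→6; 4 (Runner) has 4→6.
A2: add {0} — 0 (Keeper): all of {3, 4, 7} already in.
0 ∈ A2, so Runner can force the target.

Runner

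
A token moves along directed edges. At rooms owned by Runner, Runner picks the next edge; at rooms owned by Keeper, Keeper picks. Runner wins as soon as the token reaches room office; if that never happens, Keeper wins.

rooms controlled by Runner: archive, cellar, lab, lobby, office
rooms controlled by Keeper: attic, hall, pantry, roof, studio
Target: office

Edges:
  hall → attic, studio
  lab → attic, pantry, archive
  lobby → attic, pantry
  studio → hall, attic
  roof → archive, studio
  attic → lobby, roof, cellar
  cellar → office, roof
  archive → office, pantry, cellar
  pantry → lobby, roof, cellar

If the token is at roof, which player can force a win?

Keeper

A0 = {office}
A1: add {archive, cellar} — archive (Runner) has archive→office; cellar (Runner) has cellar→office.
A2: add {lab} — lab (Runner) has lab→archive.
A3 = A2; e.g. hall (Keeper) can still go to attic. Fixed point.
roof never enters the attractor, so Keeper can avoid the target forever.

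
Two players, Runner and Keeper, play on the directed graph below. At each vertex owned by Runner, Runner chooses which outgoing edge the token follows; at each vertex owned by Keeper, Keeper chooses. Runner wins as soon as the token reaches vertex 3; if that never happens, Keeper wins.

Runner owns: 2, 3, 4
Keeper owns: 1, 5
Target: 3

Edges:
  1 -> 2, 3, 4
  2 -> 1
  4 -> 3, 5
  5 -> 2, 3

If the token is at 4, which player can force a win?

A0 = {3}
A1: add {4} — 4 (Runner) has 4→3.
A2 = A1; e.g. 1 (Keeper) can still go to 2. Fixed point.
4 ∈ A1, so Runner can force the target.

Runner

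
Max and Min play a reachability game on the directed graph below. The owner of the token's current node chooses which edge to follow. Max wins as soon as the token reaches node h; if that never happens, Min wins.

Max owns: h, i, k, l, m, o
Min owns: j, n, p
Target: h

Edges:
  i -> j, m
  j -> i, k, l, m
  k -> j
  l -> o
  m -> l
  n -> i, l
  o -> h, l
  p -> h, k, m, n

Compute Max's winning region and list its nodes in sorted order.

A0 = {h}
A1: add {o} — o (Max) has o→h.
A2: add {l} — l (Max) has l→o.
A3: add {m} — m (Max) has m→l.
A4: add {i} — i (Max) has i→m.
A5: add {n} — n (Min): all of {i, l} already in.
A6 = A5; e.g. j (Min) can still go to k. Fixed point.
Max's winning region = {h, i, l, m, n, o}.

h, i, l, m, n, o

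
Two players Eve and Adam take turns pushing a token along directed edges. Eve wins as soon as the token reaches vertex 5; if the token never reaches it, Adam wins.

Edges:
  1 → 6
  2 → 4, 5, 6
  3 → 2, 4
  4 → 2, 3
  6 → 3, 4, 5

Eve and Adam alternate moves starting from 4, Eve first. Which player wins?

Adam

Track states (vertex, player-to-move).
A0 = {(5,Eve), (5,Adam)}
A1: add {(2,Eve), (6,Eve)}.
A2: add {(1,Adam)}.
A3 = A2; e.g. (1,Eve) stays out. (4,Eve) never enters ⇒ Adam avoids the target.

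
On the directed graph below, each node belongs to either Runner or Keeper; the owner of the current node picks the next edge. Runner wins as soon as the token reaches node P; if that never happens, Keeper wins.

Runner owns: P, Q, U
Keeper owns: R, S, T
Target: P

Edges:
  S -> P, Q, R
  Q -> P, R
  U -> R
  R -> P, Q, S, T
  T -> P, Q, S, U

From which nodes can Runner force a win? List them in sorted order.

P, Q

A0 = {P}
A1: add {Q} — Q (Runner) has Q→P.
A2 = A1; e.g. R (Keeper) can still go to S. Fixed point.
Runner's winning region = {P, Q}.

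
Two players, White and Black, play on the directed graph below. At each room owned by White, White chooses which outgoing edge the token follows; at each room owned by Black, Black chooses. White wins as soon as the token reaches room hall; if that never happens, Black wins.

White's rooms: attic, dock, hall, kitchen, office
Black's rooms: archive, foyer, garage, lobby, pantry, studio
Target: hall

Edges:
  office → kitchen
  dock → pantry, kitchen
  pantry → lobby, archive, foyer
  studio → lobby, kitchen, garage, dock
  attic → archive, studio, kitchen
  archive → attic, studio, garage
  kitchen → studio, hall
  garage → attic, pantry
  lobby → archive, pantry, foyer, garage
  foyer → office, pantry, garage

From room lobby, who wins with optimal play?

A0 = {hall}
A1: add {kitchen} — kitchen (White) has kitchen→hall.
A2: add {attic, dock, office} — office (White) has office→kitchen; attic (White) has attic→kitchen; dock (White) has dock→kitchen.
A3 = A2; e.g. lobby (Black) can still go to archive. Fixed point.
lobby never enters the attractor, so Black can avoid the target forever.

Black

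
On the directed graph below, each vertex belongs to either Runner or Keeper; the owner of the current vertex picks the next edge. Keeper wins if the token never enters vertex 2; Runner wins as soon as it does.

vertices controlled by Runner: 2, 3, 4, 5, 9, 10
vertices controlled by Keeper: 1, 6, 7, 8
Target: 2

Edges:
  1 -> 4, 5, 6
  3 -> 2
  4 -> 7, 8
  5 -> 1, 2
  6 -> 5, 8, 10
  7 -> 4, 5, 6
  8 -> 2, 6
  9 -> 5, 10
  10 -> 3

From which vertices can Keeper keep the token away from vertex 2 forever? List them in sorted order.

1, 4, 6, 7, 8

A0 = {2}
A1: add {3, 5} — 3 (Runner) has 3→2; 5 (Runner) has 5→2.
A2: add {9, 10} — 9 (Runner) has 9→5; 10 (Runner) has 10→3.
A3 = A2; e.g. 1 (Keeper) can still go to 4. Fixed point.
Runner's attractor = {2, 3, 5, 9, 10}; Keeper avoids the target exactly from the complement.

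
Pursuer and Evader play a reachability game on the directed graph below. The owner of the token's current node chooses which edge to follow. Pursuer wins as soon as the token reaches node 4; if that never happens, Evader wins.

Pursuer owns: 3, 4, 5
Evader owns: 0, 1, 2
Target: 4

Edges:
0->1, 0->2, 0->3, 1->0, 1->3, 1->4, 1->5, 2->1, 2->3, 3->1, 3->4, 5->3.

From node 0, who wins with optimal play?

A0 = {4}
A1: add {3} — 3 (Pursuer) has 3→4.
A2: add {5} — 5 (Pursuer) has 5→3.
A3 = A2; e.g. 0 (Evader) can still go to 1. Fixed point.
0 never enters the attractor, so Evader can avoid the target forever.

Evader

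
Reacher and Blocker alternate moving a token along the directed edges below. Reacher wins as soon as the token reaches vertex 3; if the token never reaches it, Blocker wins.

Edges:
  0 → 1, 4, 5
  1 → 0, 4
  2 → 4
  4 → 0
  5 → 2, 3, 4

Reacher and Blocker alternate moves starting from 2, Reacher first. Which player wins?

Blocker

Track states (vertex, player-to-move).
A0 = {(3,Reacher), (3,Blocker)}
A1: add {(5,Reacher)}.
A2 = A1; e.g. (0,Reacher) stays out. (2,Reacher) never enters ⇒ Blocker avoids the target.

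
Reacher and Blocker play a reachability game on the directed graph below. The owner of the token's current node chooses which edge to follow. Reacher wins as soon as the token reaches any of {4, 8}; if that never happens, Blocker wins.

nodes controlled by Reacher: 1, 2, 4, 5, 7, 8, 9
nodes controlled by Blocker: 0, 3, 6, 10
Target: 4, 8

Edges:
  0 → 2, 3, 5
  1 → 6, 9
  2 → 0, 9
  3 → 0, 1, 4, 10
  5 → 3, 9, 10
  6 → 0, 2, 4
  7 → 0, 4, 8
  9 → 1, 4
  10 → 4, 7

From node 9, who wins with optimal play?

Reacher

A0 = {4, 8}
A1: add {7, 9} — 7 (Reacher) has 7→4; 9 (Reacher) has 9→4.
9 ∈ A1, so Reacher can force the target.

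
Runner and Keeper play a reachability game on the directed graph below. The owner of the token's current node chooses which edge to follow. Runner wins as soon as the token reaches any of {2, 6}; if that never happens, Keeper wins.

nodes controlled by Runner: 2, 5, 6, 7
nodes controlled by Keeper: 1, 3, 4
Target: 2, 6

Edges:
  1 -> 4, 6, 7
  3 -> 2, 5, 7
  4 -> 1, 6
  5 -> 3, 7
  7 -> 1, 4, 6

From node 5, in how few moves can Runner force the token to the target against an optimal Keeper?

A0 = {2, 6}
A1: add {7} — 7 (Runner) has 7→6.
A2: add {5} — 5 (Runner) has 5→7.
5 enters the attractor at level 2, so Runner can force the target in 2 moves from there.

2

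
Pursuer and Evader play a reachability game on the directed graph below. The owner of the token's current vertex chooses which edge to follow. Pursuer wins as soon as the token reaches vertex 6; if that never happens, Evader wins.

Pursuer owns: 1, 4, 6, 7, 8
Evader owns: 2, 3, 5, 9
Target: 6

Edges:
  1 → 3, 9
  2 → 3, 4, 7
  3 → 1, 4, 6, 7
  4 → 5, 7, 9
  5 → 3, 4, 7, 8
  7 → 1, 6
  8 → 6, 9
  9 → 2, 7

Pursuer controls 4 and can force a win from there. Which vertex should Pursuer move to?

A0 = {6}
A1: add {7, 8} — 7 (Pursuer) has 7→6; 8 (Pursuer) has 8→6.
A2: add {4} — 4 (Pursuer) has 4→7.
A3 = A2; e.g. 1 (Pursuer) has no edge into A2. Fixed point.
From 4, successor 7 is in the attractor (rank 1); the other successors 5, 9 are not.

7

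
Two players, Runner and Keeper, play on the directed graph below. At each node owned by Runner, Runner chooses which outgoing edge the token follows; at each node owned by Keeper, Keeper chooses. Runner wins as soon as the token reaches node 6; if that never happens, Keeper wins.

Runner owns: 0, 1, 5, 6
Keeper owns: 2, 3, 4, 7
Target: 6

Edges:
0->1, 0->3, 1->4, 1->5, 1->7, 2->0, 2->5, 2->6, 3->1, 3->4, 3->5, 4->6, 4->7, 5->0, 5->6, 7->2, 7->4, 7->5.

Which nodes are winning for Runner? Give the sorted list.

A0 = {6}
A1: add {5} — 5 (Runner) has 5→6.
A2: add {1} — 1 (Runner) has 1→5.
A3: add {0} — 0 (Runner) has 0→1.
A4: add {2} — 2 (Keeper): all of {0, 5, 6} already in.
A5 = A4; e.g. 3 (Keeper) can still go to 4. Fixed point.
Runner's winning region = {0, 1, 2, 5, 6}.

0, 1, 2, 5, 6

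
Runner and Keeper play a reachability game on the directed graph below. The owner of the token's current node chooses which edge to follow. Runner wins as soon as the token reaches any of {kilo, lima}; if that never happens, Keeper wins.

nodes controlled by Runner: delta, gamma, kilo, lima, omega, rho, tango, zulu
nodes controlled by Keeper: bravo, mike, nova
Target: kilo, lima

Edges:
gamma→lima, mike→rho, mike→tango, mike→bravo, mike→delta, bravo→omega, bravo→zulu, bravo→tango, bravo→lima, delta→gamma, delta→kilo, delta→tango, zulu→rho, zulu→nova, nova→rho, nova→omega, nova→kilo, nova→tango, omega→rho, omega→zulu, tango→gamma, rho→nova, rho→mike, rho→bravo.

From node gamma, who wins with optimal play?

A0 = {kilo, lima}
A1: add {delta, gamma} — gamma (Runner) has gamma→lima; delta (Runner) has delta→kilo.
gamma ∈ A1, so Runner can force the target.

Runner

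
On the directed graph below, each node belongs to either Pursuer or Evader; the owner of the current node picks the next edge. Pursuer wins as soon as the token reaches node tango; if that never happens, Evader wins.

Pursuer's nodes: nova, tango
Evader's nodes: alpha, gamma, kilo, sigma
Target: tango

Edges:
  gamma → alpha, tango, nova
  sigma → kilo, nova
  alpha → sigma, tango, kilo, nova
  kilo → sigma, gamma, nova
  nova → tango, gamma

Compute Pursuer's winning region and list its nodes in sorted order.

A0 = {tango}
A1: add {nova} — nova (Pursuer) has nova→tango.
A2 = A1; e.g. sigma (Evader) can still go to kilo. Fixed point.
Pursuer's winning region = {nova, tango}.

nova, tango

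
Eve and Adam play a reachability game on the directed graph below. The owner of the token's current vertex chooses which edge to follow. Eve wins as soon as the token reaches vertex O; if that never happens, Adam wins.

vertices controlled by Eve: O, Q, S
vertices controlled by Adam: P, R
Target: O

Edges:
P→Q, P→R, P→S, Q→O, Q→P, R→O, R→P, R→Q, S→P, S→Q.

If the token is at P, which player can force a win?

A0 = {O}
A1: add {Q} — Q (Eve) has Q→O.
A2: add {S} — S (Eve) has S→Q.
A3 = A2; e.g. P (Adam) can still go to R. Fixed point.
P never enters the attractor, so Adam can avoid the target forever.

Adam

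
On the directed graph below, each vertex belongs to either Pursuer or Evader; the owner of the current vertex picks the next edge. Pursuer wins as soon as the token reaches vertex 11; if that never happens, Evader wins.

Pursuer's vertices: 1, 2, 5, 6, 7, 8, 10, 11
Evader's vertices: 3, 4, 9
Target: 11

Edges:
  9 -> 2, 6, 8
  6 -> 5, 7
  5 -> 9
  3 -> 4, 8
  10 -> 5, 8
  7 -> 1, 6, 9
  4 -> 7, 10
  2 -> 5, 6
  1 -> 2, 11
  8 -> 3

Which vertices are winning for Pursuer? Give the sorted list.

1, 2, 6, 7, 11

A0 = {11}
A1: add {1} — 1 (Pursuer) has 1→11.
A2: add {7} — 7 (Pursuer) has 7→1.
A3: add {6} — 6 (Pursuer) has 6→7.
A4: add {2} — 2 (Pursuer) has 2→6.
A5 = A4; e.g. 3 (Evader) can still go to 4. Fixed point.
Pursuer's winning region = {1, 2, 6, 7, 11}.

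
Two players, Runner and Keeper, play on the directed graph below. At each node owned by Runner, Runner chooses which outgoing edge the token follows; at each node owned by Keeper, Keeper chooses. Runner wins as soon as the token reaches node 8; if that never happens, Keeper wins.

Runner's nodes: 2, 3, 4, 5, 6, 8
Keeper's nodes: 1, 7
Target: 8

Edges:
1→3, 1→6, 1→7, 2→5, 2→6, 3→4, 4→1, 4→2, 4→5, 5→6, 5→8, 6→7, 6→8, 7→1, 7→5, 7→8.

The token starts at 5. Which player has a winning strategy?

Runner

A0 = {8}
A1: add {5, 6} — 5 (Runner) has 5→8; 6 (Runner) has 6→8.
5 ∈ A1, so Runner can force the target.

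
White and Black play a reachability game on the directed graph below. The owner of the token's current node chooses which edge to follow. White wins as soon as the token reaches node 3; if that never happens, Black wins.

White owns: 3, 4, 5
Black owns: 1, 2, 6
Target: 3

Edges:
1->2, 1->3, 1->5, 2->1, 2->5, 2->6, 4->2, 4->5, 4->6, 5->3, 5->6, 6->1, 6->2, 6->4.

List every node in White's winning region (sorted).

A0 = {3}
A1: add {5} — 5 (White) has 5→3.
A2: add {4} — 4 (White) has 4→5.
A3 = A2; e.g. 1 (Black) can still go to 2. Fixed point.
White's winning region = {3, 4, 5}.

3, 4, 5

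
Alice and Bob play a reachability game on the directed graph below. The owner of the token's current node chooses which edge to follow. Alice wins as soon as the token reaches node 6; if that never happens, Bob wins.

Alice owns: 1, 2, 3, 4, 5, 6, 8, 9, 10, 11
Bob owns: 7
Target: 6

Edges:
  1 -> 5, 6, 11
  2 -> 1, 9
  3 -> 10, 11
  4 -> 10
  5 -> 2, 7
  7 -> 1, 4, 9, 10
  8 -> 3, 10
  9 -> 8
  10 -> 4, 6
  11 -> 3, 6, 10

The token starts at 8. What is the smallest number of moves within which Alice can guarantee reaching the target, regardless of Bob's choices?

2

A0 = {6}
A1: add {1, 10, 11} — 1 (Alice) has 1→6; 10 (Alice) has 10→6; 11 (Alice) has 11→6.
A2: add {2, 3, 4, 8} — 2 (Alice) has 2→1; 3 (Alice) has 3→10; 4 (Alice) has 4→10; 8 (Alice) has 8→10.
8 enters the attractor at level 2, so Alice can force the target in 2 moves from there.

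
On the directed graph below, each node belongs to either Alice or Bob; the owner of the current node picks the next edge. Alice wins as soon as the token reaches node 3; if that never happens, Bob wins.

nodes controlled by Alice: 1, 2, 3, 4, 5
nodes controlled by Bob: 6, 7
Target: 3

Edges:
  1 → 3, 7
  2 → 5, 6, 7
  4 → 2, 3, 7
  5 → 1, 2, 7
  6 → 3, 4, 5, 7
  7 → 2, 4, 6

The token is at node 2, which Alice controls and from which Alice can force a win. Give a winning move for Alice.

A0 = {3}
A1: add {1, 4} — 1 (Alice) has 1→3; 4 (Alice) has 4→3.
A2: add {5} — 5 (Alice) has 5→1.
A3: add {2} — 2 (Alice) has 2→5.
A4 = A3; e.g. 6 (Bob) can still go to 7. Fixed point.
From 2, successor 5 is in the attractor (rank 2); the other successors 6, 7 are not.

5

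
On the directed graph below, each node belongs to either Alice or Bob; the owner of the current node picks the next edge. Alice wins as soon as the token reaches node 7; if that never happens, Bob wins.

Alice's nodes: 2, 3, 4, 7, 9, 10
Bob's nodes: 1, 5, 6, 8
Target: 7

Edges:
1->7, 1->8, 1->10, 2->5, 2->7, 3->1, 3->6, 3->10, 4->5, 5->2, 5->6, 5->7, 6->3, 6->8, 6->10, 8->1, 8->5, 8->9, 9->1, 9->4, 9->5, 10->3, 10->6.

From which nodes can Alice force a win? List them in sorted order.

2, 7

A0 = {7}
A1: add {2} — 2 (Alice) has 2→7.
A2 = A1; e.g. 1 (Bob) can still go to 8. Fixed point.
Alice's winning region = {2, 7}.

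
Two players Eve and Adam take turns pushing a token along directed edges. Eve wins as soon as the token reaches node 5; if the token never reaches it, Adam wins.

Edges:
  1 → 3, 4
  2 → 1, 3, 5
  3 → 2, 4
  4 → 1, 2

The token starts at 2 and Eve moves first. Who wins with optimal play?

Track states (vertex, player-to-move).
A0 = {(5,Eve), (5,Adam)}
A1: add {(2,Eve)}.
(2,Eve) ∈ A1 ⇒ Eve forces the target.

Eve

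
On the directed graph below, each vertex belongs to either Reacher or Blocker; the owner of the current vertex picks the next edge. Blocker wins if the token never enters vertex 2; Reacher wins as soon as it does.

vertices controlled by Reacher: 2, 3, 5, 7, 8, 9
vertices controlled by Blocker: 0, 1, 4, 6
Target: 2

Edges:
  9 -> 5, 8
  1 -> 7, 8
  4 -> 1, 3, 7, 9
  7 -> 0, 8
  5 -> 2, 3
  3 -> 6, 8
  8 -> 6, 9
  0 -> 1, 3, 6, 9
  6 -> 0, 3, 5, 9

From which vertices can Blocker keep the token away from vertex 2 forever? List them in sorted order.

A0 = {2}
A1: add {5} — 5 (Reacher) has 5→2.
A2: add {9} — 9 (Reacher) has 9→5.
A3: add {8} — 8 (Reacher) has 8→9.
A4: add {3, 7} — 3 (Reacher) has 3→8; 7 (Reacher) has 7→8.
A5: add {1} — 1 (Blocker): all of {7, 8} already in.
A6: add {4} — 4 (Blocker): all of {1, 3, 7, 9} already in.
A7 = A6; e.g. 0 (Blocker) can still go to 6. Fixed point.
Reacher's attractor = {1, 2, 3, 4, 5, 7, 8, 9}; Blocker avoids the target exactly from the complement.

0, 6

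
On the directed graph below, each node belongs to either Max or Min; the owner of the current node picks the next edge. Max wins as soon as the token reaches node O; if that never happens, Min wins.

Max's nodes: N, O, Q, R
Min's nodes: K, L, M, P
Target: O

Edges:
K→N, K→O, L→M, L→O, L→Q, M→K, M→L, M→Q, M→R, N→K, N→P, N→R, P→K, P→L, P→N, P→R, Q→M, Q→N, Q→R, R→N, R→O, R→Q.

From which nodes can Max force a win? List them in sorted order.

K, N, O, Q, R

A0 = {O}
A1: add {R} — R (Max) has R→O.
A2: add {N, Q} — N (Max) has N→R; Q (Max) has Q→R.
A3: add {K} — K (Min): all of {N, O} already in.
A4 = A3; e.g. L (Min) can still go to M. Fixed point.
Max's winning region = {K, N, O, Q, R}.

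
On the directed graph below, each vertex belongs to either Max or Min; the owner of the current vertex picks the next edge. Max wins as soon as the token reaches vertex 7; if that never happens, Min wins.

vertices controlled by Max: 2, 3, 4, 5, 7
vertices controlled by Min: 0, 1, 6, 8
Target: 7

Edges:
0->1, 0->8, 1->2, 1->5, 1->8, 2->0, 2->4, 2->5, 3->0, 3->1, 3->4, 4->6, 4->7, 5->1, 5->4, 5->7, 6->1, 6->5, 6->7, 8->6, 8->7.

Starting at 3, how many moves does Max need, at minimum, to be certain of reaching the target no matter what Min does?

A0 = {7}
A1: add {4, 5} — 4 (Max) has 4→7; 5 (Max) has 5→7.
A2: add {2, 3} — 2 (Max) has 2→4; 3 (Max) has 3→4.
A3 = A2; e.g. 0 (Min) can still go to 1. Fixed point.
3 enters the attractor at level 2, so Max can force the target in 2 moves from there.

2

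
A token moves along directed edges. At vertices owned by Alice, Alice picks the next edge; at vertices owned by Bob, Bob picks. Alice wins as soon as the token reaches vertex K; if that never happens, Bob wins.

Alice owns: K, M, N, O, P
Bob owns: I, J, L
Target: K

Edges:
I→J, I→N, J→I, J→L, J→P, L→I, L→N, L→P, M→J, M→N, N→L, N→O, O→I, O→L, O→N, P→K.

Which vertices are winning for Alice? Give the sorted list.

K, P

A0 = {K}
A1: add {P} — P (Alice) has P→K.
A2 = A1; e.g. I (Bob) can still go to J. Fixed point.
Alice's winning region = {K, P}.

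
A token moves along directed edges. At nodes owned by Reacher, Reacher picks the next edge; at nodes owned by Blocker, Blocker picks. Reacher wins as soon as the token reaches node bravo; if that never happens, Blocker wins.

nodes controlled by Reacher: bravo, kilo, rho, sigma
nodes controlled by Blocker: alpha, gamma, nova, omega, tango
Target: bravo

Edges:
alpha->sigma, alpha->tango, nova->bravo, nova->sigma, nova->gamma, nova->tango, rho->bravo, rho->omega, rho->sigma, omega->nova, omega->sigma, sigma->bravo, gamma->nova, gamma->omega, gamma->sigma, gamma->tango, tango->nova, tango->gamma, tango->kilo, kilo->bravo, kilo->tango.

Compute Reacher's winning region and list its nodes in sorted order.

bravo, kilo, rho, sigma

A0 = {bravo}
A1: add {kilo, rho, sigma} — rho (Reacher) has rho→bravo; sigma (Reacher) has sigma→bravo; kilo (Reacher) has kilo→bravo.
A2 = A1; e.g. alpha (Blocker) can still go to tango. Fixed point.
Reacher's winning region = {bravo, kilo, rho, sigma}.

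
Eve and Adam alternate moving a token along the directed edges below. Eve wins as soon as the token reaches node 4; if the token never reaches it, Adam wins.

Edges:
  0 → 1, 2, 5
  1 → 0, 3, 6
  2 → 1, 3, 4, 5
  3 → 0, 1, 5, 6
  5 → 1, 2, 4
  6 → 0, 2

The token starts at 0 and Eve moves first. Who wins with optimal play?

Adam

Track states (vertex, player-to-move).
A0 = {(4,Eve), (4,Adam)}
A1: add {(2,Eve), (5,Eve)}.
A2 = A1; e.g. (0,Eve) stays out. (0,Eve) never enters ⇒ Adam avoids the target.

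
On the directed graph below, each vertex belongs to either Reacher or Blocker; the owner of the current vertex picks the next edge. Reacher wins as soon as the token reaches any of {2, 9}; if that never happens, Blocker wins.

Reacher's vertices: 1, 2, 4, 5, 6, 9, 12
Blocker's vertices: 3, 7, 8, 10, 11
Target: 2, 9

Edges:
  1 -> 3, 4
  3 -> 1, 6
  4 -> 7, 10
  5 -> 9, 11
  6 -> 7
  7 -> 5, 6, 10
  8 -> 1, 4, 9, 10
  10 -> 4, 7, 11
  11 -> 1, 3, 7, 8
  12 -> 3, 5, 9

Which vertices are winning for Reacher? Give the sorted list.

A0 = {2, 9}
A1: add {5, 12} — 5 (Reacher) has 5→9; 12 (Reacher) has 12→9.
A2 = A1; e.g. 1 (Reacher) has no edge into A1. Fixed point.
Reacher's winning region = {2, 5, 9, 12}.

2, 5, 9, 12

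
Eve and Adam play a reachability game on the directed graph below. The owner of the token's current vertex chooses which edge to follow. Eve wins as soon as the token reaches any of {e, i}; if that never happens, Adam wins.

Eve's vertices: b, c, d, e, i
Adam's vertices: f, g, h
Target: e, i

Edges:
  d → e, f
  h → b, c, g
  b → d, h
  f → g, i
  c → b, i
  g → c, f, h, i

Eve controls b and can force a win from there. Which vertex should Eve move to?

A0 = {e, i}
A1: add {c, d} — c (Eve) has c→i; d (Eve) has d→e.
A2: add {b} — b (Eve) has b→d.
A3 = A2; e.g. f (Adam) can still go to g. Fixed point.
From b, successor d is in the attractor (rank 1); the other successor h is not.

d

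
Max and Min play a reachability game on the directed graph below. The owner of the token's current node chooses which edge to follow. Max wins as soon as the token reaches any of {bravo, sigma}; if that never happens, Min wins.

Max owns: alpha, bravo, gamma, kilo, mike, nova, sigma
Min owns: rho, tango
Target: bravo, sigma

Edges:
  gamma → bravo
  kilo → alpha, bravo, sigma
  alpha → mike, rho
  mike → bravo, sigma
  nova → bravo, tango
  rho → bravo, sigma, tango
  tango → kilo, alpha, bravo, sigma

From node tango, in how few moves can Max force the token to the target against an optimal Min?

A0 = {bravo, sigma}
A1: add {gamma, kilo, mike, nova} — gamma (Max) has gamma→bravo; kilo (Max) has kilo→bravo; mike (Max) has mike→bravo; nova (Max) has nova→bravo.
A2: add {alpha} — alpha (Max) has alpha→mike.
A3: add {tango} — tango (Min): all of {kilo, alpha, bravo, sigma} already in.
tango enters the attractor at level 3, so Max can force the target in 3 moves from there.

3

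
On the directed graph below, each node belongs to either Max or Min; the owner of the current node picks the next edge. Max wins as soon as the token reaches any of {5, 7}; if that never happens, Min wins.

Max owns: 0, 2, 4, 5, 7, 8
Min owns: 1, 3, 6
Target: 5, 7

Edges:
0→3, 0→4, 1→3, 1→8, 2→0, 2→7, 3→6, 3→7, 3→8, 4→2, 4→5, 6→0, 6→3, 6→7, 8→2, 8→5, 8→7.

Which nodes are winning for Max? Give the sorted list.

0, 2, 4, 5, 7, 8

A0 = {5, 7}
A1: add {2, 4, 8} — 2 (Max) has 2→7; 4 (Max) has 4→5; 8 (Max) has 8→5.
A2: add {0} — 0 (Max) has 0→4.
A3 = A2; e.g. 1 (Min) can still go to 3. Fixed point.
Max's winning region = {0, 2, 4, 5, 7, 8}.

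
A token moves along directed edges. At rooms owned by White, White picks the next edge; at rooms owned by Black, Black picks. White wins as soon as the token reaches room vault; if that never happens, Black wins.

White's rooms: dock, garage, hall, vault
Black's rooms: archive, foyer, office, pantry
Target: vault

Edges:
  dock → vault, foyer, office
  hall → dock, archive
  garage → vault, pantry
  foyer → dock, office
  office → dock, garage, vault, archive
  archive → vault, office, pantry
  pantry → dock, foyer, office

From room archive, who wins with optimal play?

Black

A0 = {vault}
A1: add {dock, garage} — dock (White) has dock→vault; garage (White) has garage→vault.
A2: add {hall} — hall (White) has hall→dock.
A3 = A2; e.g. foyer (Black) can still go to office. Fixed point.
archive never enters the attractor, so Black can avoid the target forever.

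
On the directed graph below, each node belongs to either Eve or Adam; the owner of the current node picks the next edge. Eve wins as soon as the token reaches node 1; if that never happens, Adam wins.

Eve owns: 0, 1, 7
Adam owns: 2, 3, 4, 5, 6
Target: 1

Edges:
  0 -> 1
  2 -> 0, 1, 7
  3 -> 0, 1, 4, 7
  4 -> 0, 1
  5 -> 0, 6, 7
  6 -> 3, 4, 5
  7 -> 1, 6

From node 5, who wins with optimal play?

A0 = {1}
A1: add {0, 7} — 0 (Eve) has 0→1; 7 (Eve) has 7→1.
A2: add {2, 4} — 2 (Adam): all of {0, 1, 7} already in; 4 (Adam): all of {0, 1} already in.
A3: add {3} — 3 (Adam): all of {0, 1, 4, 7} already in.
A4 = A3; e.g. 5 (Adam) can still go to 6. Fixed point.
5 never enters the attractor, so Adam can avoid the target forever.

Adam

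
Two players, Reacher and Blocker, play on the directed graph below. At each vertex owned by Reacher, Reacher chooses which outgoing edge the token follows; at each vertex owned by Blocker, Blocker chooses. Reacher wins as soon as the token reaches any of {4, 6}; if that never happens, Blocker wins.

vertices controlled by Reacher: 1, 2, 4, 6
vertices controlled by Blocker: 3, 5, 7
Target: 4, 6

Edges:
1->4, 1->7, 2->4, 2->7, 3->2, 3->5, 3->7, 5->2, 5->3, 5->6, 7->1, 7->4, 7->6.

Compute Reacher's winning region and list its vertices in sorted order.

A0 = {4, 6}
A1: add {1, 2} — 1 (Reacher) has 1→4; 2 (Reacher) has 2→4.
A2: add {7} — 7 (Blocker): all of {1, 4, 6} already in.
A3 = A2; e.g. 3 (Blocker) can still go to 5. Fixed point.
Reacher's winning region = {1, 2, 4, 6, 7}.

1, 2, 4, 6, 7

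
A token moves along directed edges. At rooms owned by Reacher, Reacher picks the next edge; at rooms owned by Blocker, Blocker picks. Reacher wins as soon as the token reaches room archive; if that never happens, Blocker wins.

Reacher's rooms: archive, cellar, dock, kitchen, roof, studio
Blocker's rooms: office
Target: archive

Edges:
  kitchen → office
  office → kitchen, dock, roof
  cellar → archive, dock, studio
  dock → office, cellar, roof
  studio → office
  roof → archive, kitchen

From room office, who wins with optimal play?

A0 = {archive}
A1: add {cellar, roof} — cellar (Reacher) has cellar→archive; roof (Reacher) has roof→archive.
A2: add {dock} — dock (Reacher) has dock→cellar.
A3 = A2; e.g. kitchen (Reacher) has no edge into A2. Fixed point.
office never enters the attractor, so Blocker can avoid the target forever.

Blocker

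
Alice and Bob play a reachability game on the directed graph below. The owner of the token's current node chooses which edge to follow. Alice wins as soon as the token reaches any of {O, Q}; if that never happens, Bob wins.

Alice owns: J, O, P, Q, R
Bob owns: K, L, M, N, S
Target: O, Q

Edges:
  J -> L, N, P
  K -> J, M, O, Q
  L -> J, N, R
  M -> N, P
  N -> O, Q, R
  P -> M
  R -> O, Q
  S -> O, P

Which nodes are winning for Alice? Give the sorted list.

A0 = {O, Q}
A1: add {R} — R (Alice) has R→O.
A2: add {N} — N (Bob): all of {O, Q, R} already in.
A3: add {J} — J (Alice) has J→N.
A4: add {L} — L (Bob): all of {J, N, R} already in.
A5 = A4; e.g. K (Bob) can still go to M. Fixed point.
Alice's winning region = {J, L, N, O, Q, R}.

J, L, N, O, Q, R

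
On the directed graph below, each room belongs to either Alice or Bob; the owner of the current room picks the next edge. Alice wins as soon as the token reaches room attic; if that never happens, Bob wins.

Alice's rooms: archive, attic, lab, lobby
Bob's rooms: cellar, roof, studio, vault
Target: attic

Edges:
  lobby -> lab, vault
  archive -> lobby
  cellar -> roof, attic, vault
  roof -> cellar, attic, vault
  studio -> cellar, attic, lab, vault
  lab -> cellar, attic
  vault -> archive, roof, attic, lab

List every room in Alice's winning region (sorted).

archive, attic, lab, lobby

A0 = {attic}
A1: add {lab} — lab (Alice) has lab→attic.
A2: add {lobby} — lobby (Alice) has lobby→lab.
A3: add {archive} — archive (Alice) has archive→lobby.
A4 = A3; e.g. cellar (Bob) can still go to roof. Fixed point.
Alice's winning region = {archive, attic, lab, lobby}.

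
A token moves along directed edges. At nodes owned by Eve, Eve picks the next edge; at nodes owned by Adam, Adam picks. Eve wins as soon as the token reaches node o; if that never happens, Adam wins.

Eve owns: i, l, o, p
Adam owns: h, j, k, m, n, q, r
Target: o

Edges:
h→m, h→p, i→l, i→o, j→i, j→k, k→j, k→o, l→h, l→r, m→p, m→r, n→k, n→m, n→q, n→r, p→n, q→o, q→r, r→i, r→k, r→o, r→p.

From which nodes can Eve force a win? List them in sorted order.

i, o

A0 = {o}
A1: add {i} — i (Eve) has i→o.
A2 = A1; e.g. h (Adam) can still go to m. Fixed point.
Eve's winning region = {i, o}.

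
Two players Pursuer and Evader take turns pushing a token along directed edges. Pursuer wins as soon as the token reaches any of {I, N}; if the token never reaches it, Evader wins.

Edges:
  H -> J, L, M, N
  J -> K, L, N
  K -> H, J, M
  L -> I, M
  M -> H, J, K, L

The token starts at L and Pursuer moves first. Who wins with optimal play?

Pursuer

Track states (vertex, player-to-move).
A0 = {(I,Pursuer), (I,Evader), (N,Pursuer), (N,Evader)}
A1: add {(H,Pursuer), (J,Pursuer), (L,Pursuer)}.
(L,Pursuer) ∈ A1 ⇒ Pursuer forces the target.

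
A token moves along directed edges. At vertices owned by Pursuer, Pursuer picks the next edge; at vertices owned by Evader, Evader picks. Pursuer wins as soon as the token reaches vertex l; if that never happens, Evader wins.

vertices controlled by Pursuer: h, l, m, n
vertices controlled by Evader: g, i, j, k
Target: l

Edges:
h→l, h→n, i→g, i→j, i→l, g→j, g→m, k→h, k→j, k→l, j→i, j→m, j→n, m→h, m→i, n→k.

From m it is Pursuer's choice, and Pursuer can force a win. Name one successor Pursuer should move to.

A0 = {l}
A1: add {h} — h (Pursuer) has h→l.
A2: add {m} — m (Pursuer) has m→h.
A3 = A2; e.g. g (Evader) can still go to j. Fixed point.
From m, successor h is in the attractor (rank 1); the other successor i is not.

h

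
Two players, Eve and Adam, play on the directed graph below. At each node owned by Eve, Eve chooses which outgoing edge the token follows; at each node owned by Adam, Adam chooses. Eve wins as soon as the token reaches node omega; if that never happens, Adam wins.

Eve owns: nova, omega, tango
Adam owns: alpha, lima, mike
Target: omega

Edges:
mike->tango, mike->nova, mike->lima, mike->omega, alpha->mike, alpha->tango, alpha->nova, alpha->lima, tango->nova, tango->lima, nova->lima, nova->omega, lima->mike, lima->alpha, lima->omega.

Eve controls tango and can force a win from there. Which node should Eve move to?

A0 = {omega}
A1: add {nova} — nova (Eve) has nova→omega.
A2: add {tango} — tango (Eve) has tango→nova.
A3 = A2; e.g. mike (Adam) can still go to lima. Fixed point.
From tango, successor nova is in the attractor (rank 1); the other successor lima is not.

nova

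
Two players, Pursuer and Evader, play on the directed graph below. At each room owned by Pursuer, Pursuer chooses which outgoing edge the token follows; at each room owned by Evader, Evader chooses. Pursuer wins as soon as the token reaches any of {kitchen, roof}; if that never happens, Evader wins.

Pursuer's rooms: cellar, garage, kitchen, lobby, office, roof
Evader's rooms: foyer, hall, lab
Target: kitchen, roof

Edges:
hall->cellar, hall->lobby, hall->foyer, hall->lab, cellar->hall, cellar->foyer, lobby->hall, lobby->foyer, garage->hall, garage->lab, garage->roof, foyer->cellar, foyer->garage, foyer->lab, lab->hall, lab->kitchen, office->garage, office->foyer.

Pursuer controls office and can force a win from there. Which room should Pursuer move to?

garage

A0 = {kitchen, roof}
A1: add {garage} — garage (Pursuer) has garage→roof.
A2: add {office} — office (Pursuer) has office→garage.
A3 = A2; e.g. hall (Evader) can still go to cellar. Fixed point.
From office, successor garage is in the attractor (rank 1); the other successor foyer is not.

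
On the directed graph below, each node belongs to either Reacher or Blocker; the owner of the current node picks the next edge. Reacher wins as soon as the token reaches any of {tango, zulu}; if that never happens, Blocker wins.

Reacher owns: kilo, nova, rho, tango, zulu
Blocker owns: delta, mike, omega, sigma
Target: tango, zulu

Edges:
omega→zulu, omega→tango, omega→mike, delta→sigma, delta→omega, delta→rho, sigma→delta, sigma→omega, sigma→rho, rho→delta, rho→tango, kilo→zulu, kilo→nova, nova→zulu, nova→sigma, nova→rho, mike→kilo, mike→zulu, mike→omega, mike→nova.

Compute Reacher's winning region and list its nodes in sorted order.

A0 = {tango, zulu}
A1: add {kilo, nova, rho} — kilo (Reacher) has kilo→zulu; nova (Reacher) has nova→zulu; rho (Reacher) has rho→tango.
A2 = A1; e.g. delta (Blocker) can still go to sigma. Fixed point.
Reacher's winning region = {kilo, nova, rho, tango, zulu}.

kilo, nova, rho, tango, zulu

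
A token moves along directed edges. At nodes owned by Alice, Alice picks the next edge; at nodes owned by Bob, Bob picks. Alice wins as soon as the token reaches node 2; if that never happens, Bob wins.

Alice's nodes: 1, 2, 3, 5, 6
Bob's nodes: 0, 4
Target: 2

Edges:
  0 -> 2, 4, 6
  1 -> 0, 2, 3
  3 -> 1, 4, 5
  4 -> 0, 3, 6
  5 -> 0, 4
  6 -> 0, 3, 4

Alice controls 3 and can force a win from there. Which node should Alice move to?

A0 = {2}
A1: add {1} — 1 (Alice) has 1→2.
A2: add {3} — 3 (Alice) has 3→1.
A3: add {6} — 6 (Alice) has 6→3.
A4 = A3; e.g. 0 (Bob) can still go to 4. Fixed point.
From 3, successor 1 is in the attractor (rank 1); the other successors 4, 5 are not.

1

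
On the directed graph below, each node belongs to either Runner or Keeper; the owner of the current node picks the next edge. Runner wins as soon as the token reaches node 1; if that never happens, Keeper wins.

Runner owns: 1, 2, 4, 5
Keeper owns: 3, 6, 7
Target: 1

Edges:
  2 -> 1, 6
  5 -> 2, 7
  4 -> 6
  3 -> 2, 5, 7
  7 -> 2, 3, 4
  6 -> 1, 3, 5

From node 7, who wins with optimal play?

A0 = {1}
A1: add {2} — 2 (Runner) has 2→1.
A2: add {5} — 5 (Runner) has 5→2.
A3 = A2; e.g. 3 (Keeper) can still go to 7. Fixed point.
7 never enters the attractor, so Keeper can avoid the target forever.

Keeper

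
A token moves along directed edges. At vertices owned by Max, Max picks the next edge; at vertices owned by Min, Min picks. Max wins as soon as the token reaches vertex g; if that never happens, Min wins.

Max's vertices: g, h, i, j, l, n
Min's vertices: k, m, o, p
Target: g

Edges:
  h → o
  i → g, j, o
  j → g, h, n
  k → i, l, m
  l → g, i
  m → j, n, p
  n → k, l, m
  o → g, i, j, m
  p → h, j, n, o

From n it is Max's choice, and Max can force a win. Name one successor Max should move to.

l

A0 = {g}
A1: add {i, j, l} — i (Max) has i→g; j (Max) has j→g; l (Max) has l→g.
A2: add {n} — n (Max) has n→l.
A3 = A2; e.g. h (Max) has no edge into A2. Fixed point.
From n, successor l is in the attractor (rank 1); the other successors k, m are not.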